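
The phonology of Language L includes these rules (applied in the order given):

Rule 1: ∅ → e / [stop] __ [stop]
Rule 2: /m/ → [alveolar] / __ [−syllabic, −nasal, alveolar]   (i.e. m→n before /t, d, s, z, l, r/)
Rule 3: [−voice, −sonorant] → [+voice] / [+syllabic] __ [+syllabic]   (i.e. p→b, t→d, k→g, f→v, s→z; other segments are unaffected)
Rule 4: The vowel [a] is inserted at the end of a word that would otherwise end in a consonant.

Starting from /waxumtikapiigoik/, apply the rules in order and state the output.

waxuntigabiigoika

Rule 1 (stop-cluster e-epenthesis): no segment meets the environment; /waxumtikapiigoik/ is unchanged.
Rule 2 (nasal place assimilation): /m/ precedes the alveolar consonant /t/, so it assimilates in place to [n]. /waxumtikapiigoik/ → waxuntikapiigoik.
Rule 3 (intervocalic voicing): /k/ is a voiceless obstruent between vowels /i/ and /a/, so it voices to [g]. /p/ is a voiceless obstruent between vowels /a/ and /i/, so it voices to [b]. /waxuntikapiigoik/ → waxuntigabiigoik.
Rule 4 (final a-epenthesis): the form ends in the consonant /k/, so [a] is inserted word-finally. /waxuntigabiigoik/ → waxuntigabiigoika.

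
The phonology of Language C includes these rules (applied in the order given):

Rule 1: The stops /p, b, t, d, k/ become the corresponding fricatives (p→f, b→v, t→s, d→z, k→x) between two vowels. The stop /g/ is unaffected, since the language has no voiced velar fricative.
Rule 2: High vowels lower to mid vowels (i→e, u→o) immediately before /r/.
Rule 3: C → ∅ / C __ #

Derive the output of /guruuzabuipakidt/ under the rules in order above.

goruuzavuifaxid

Rule 1 (intervocalic spirantization): /b/ is a stop between vowels /a/ and /u/, so it spirantizes to the fricative [v]. /p/ is a stop between vowels /i/ and /a/, so it spirantizes to the fricative [f]. /k/ is a stop between vowels /a/ and /i/, so it spirantizes to the fricative [x]. /guruuzabuipakidt/ → guruuzavuifaxidt.
Rule 2 (pre-rhotic lowering): /u/ is a high vowel immediately before /r/, so it lowers to [o]. /guruuzavuifaxidt/ → goruuzavuifaxidt.
Rule 3 (final cluster simplification): /t/ is the second consonant of a word-final cluster /dt/, so it deletes. /goruuzavuifaxidt/ → goruuzavuifaxid.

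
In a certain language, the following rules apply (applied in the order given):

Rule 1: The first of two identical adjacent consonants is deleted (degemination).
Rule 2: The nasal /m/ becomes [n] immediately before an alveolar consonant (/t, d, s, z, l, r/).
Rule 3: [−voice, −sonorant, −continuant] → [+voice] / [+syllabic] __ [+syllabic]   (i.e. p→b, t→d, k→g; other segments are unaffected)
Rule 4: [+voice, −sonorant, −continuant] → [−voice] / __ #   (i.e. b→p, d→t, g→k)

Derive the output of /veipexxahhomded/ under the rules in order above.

veibexahondet

Rule 1 (degemination): /xx/ is a geminate; the first /x/ deletes. /hh/ is a geminate; the first /h/ deletes. /veipexxahhomded/ → veipexahomded.
Rule 2 (nasal place assimilation): /m/ precedes the alveolar consonant /d/, so it assimilates in place to [n]. /veipexahomded/ → veipexahonded.
Rule 3 (intervocalic voicing): /p/ is a voiceless stop between vowels /i/ and /e/, so it voices to [b]. /veipexahonded/ → veibexahonded.
Rule 4 (final devoicing): /d/ is a voiced stop in word-final position, so it devoices to [t]. /veibexahonded/ → veibexahondet.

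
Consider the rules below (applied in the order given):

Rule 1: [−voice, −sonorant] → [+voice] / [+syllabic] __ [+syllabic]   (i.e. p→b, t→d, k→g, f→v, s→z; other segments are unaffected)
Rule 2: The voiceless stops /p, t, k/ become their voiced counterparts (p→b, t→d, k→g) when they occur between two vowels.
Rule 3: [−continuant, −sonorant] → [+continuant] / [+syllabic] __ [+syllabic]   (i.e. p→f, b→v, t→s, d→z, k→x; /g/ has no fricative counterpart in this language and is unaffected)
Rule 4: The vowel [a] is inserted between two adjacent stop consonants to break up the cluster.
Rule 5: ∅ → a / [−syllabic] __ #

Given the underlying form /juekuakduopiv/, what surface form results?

Rule 1 (intervocalic voicing): /k/ is a voiceless obstruent between vowels /e/ and /u/, so it voices to [g]. /p/ is a voiceless obstruent between vowels /o/ and /i/, so it voices to [b]. /juekuakduopiv/ → jueguakduobiv.
Rule 2 (intervocalic voicing): no segment meets the environment; /jueguakduobiv/ is unchanged.
Rule 3 (intervocalic spirantization): /b/ is a stop between vowels /o/ and /i/, so it spirantizes to the fricative [v]. /jueguakduobiv/ → jueguakduoviv.
Rule 4 (stop-cluster a-epenthesis): /k/ and /d/ form a stop–stop cluster, so [a] is inserted between them. /jueguakduoviv/ → jueguakaduoviv.
Rule 5 (final a-epenthesis): the form ends in the consonant /v/, so [a] is inserted word-finally. /jueguakaduoviv/ → jueguakaduoviva.

jueguakaduoviva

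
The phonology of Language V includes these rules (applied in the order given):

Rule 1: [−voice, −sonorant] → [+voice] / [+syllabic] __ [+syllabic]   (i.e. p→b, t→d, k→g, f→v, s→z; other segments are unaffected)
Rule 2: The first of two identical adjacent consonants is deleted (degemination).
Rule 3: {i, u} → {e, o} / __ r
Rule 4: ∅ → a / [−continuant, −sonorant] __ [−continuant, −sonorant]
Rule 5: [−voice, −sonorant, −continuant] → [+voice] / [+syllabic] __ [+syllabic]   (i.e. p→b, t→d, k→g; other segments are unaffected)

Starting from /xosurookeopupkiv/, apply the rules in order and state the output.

xozoroogeobubagiv

Rule 1 (intervocalic voicing): /s/ is a voiceless obstruent between vowels /o/ and /u/, so it voices to [z]. /k/ is a voiceless obstruent between vowels /o/ and /e/, so it voices to [g]. /p/ is a voiceless obstruent between vowels /o/ and /u/, so it voices to [b]. /xosurookeopupkiv/ → xozuroogeobupkiv.
Rule 2 (degemination): no segment meets the environment; /xozuroogeobupkiv/ is unchanged.
Rule 3 (pre-rhotic lowering): /u/ is a high vowel immediately before /r/, so it lowers to [o]. /xozuroogeobupkiv/ → xozoroogeobupkiv.
Rule 4 (stop-cluster a-epenthesis): /p/ and /k/ form a stop–stop cluster, so [a] is inserted between them. /xozoroogeobupkiv/ → xozoroogeobupakiv.
Rule 5 (intervocalic voicing): /p/ is a voiceless stop between vowels /u/ and /a/, so it voices to [b]. /k/ is a voiceless stop between vowels /a/ and /i/, so it voices to [g]. /xozoroogeobupakiv/ → xozoroogeobubagiv.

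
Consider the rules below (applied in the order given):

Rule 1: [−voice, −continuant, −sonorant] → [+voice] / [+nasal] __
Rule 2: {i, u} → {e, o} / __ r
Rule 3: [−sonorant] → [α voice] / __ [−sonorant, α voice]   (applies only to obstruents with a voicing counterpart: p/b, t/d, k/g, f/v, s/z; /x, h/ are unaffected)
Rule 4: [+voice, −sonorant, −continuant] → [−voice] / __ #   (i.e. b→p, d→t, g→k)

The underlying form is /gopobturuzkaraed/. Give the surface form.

gopoptoruskaraet

Rule 1 (post-nasal voicing): no segment meets the environment; /gopobturuzkaraed/ is unchanged.
Rule 2 (pre-rhotic lowering): /u/ is a high vowel immediately before /r/, so it lowers to [o]. /gopobturuzkaraed/ → gopobtoruzkaraed.
Rule 3 (regressive voicing assimilation): /b/ precedes the voiceless obstruent /t/, so it devoices to [p] by assimilation. /z/ precedes the voiceless obstruent /k/, so it devoices to [s] by assimilation. /gopobtoruzkaraed/ → gopoptoruskaraed.
Rule 4 (final devoicing): /d/ is a voiced stop in word-final position, so it devoices to [t]. /gopoptoruskaraed/ → gopoptoruskaraet.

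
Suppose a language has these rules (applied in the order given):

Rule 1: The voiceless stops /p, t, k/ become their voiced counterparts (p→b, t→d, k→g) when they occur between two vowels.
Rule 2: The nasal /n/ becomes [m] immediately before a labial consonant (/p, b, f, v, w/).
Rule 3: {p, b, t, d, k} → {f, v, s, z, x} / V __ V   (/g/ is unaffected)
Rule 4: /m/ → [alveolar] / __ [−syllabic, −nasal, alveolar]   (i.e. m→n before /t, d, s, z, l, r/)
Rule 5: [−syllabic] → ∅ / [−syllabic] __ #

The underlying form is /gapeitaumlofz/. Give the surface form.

gaveizaunlof

Rule 1 (intervocalic voicing): /p/ is a voiceless stop between vowels /a/ and /e/, so it voices to [b]. /t/ is a voiceless stop between vowels /i/ and /a/, so it voices to [d]. /gapeitaumlofz/ → gabeidaumlofz.
Rule 2 (nasal place assimilation): no segment meets the environment; /gabeidaumlofz/ is unchanged.
Rule 3 (intervocalic spirantization): /b/ is a stop between vowels /a/ and /e/, so it spirantizes to the fricative [v]. /d/ is a stop between vowels /i/ and /a/, so it spirantizes to the fricative [z]. /gabeidaumlofz/ → gaveizaumlofz.
Rule 4 (nasal place assimilation): /m/ precedes the alveolar consonant /l/, so it assimilates in place to [n]. /gaveizaumlofz/ → gaveizaunlofz.
Rule 5 (final cluster simplification): /z/ is the second consonant of a word-final cluster /fz/, so it deletes. /gaveizaunlofz/ → gaveizaunlof.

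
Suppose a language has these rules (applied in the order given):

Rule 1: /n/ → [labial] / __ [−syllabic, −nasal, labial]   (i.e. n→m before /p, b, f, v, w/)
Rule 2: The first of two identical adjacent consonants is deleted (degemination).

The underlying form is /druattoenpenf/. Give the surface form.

Rule 1 (nasal place assimilation): /n/ precedes the labial consonant /p/, so it assimilates in place to [m]. /n/ precedes the labial consonant /f/, so it assimilates in place to [m]. /druattoenpenf/ → druattoempemf.
Rule 2 (degemination): /tt/ is a geminate; the first /t/ deletes. /druattoempemf/ → druatoempemf.

druatoempemf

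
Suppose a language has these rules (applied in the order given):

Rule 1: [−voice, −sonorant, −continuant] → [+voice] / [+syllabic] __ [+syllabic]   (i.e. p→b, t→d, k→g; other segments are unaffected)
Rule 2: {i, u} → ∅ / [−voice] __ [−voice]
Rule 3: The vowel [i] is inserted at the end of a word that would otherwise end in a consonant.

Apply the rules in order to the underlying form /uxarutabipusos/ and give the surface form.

Rule 1 (intervocalic voicing): /t/ is a voiceless stop between vowels /u/ and /a/, so it voices to [d]. /p/ is a voiceless stop between vowels /i/ and /u/, so it voices to [b]. /uxarutabipusos/ → uxarudabibusos.
Rule 2 (high vowel syncope): no segment meets the environment; /uxarudabibusos/ is unchanged.
Rule 3 (final i-epenthesis): the form ends in the consonant /s/, so [i] is inserted word-finally. /uxarudabibusos/ → uxarudabibusosi.

uxarudabibusosi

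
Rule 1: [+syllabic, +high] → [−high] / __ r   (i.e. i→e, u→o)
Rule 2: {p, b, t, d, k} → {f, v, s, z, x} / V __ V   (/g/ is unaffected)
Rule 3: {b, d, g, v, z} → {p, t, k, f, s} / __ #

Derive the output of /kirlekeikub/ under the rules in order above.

kerlexeixup

Rule 1 (pre-rhotic lowering): /i/ is a high vowel immediately before /r/, so it lowers to [e]. /kirlekeikub/ → kerlekeikub.
Rule 2 (intervocalic spirantization): /k/ is a stop between vowels /e/ and /e/, so it spirantizes to the fricative [x]. /k/ is a stop between vowels /i/ and /u/, so it spirantizes to the fricative [x]. /kerlekeikub/ → kerlexeixub.
Rule 3 (final devoicing): /b/ is a voiced obstruent in word-final position, so it devoices to [p]. /kerlexeixub/ → kerlexeixup.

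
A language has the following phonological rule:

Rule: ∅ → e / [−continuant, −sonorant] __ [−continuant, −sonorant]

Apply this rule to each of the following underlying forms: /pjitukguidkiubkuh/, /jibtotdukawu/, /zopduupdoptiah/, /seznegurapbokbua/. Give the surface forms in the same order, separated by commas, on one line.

/pjitukguidkiubkuh/: /k/ and /g/ form a stop–stop cluster, so [e] is inserted between them. /d/ and /k/ form a stop–stop cluster, so [e] is inserted between them. /b/ and /k/ form a stop–stop cluster, so [e] is inserted between them. → [pjitukeguidekiubekuh].
/jibtotdukawu/: /b/ and /t/ form a stop–stop cluster, so [e] is inserted between them. /t/ and /d/ form a stop–stop cluster, so [e] is inserted between them. → [jibetotedukawu].
/zopduupdoptiah/: /p/ and /d/ form a stop–stop cluster, so [e] is inserted between them. /p/ and /d/ form a stop–stop cluster, so [e] is inserted between them. /p/ and /t/ form a stop–stop cluster, so [e] is inserted between them. → [zopeduupedopetiah].
/seznegurapbokbua/: /p/ and /b/ form a stop–stop cluster, so [e] is inserted between them. /k/ and /b/ form a stop–stop cluster, so [e] is inserted between them. → [seznegurapebokebua].

pjitukeguidekiubekuh, jibetotedukawu, zopeduupedopetiah, seznegurapebokebua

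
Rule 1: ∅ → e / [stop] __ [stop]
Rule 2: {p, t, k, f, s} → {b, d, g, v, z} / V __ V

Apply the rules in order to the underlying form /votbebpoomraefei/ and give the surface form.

vodebebeboomraevei

Rule 1 (stop-cluster e-epenthesis): /t/ and /b/ form a stop–stop cluster, so [e] is inserted between them. /b/ and /p/ form a stop–stop cluster, so [e] is inserted between them. /votbebpoomraefei/ → votebebepoomraefei.
Rule 2 (intervocalic voicing): /t/ is a voiceless obstruent between vowels /o/ and /e/, so it voices to [d]. /p/ is a voiceless obstruent between vowels /e/ and /o/, so it voices to [b]. /f/ is a voiceless obstruent between vowels /e/ and /e/, so it voices to [v]. /votebebepoomraefei/ → vodebebeboomraevei.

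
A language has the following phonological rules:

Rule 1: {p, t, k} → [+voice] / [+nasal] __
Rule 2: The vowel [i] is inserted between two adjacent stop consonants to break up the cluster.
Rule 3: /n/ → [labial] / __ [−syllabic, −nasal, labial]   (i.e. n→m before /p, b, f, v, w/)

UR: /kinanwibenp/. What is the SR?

Rule 1 (post-nasal voicing): /p/ is a voiceless stop immediately after the nasal /n/, so it voices to [b]. /kinanwibenp/ → kinanwibenb.
Rule 2 (stop-cluster i-epenthesis): no segment meets the environment; /kinanwibenb/ is unchanged.
Rule 3 (nasal place assimilation): /n/ precedes the labial consonant /w/, so it assimilates in place to [m]. /n/ precedes the labial consonant /b/, so it assimilates in place to [m]. /kinanwibenb/ → kinamwibemb.

kinamwibemb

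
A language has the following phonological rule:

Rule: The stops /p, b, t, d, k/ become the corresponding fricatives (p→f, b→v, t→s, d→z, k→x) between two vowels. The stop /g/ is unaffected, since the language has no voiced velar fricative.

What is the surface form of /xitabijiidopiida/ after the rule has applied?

/t/ is a stop between vowels /i/ and /a/, so it spirantizes to the fricative [s].
/b/ is a stop between vowels /a/ and /i/, so it spirantizes to the fricative [v].
/d/ is a stop between vowels /i/ and /o/, so it spirantizes to the fricative [z].
/p/ is a stop between vowels /o/ and /i/, so it spirantizes to the fricative [f].
/d/ is a stop between vowels /i/ and /a/, so it spirantizes to the fricative [z].
Surface form: [xisavijiizofiiza].

xisavijiizofiiza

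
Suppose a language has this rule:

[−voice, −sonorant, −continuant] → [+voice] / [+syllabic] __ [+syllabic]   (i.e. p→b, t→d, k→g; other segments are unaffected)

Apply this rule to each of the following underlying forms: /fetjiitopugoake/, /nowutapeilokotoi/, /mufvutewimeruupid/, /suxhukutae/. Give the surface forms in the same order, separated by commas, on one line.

fetjiidobugoage, nowudabeilogodoi, mufvudewimeruubid, suxhugudae

/fetjiitopugoake/: /t/ is a voiceless stop between vowels /i/ and /o/, so it voices to [d]. /p/ is a voiceless stop between vowels /o/ and /u/, so it voices to [b]. /k/ is a voiceless stop between vowels /a/ and /e/, so it voices to [g]. → [fetjiidobugoage].
/nowutapeilokotoi/: /t/ is a voiceless stop between vowels /u/ and /a/, so it voices to [d]. /p/ is a voiceless stop between vowels /a/ and /e/, so it voices to [b]. /k/ is a voiceless stop between vowels /o/ and /o/, so it voices to [g]. /t/ is a voiceless stop between vowels /o/ and /o/, so it voices to [d]. → [nowudabeilogodoi].
/mufvutewimeruupid/: /t/ is a voiceless stop between vowels /u/ and /e/, so it voices to [d]. /p/ is a voiceless stop between vowels /u/ and /i/, so it voices to [b]. → [mufvudewimeruubid].
/suxhukutae/: /k/ is a voiceless stop between vowels /u/ and /u/, so it voices to [g]. /t/ is a voiceless stop between vowels /u/ and /a/, so it voices to [d]. → [suxhugudae].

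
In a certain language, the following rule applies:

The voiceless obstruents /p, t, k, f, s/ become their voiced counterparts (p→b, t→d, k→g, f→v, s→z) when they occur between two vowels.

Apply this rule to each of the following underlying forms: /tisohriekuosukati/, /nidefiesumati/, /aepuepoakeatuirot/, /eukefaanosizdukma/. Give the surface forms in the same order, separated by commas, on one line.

/tisohriekuosukati/: /s/ is a voiceless obstruent between vowels /i/ and /o/, so it voices to [z]. /k/ is a voiceless obstruent between vowels /e/ and /u/, so it voices to [g]. /s/ is a voiceless obstruent between vowels /o/ and /u/, so it voices to [z]. /k/ is a voiceless obstruent between vowels /u/ and /a/, so it voices to [g]. /t/ is a voiceless obstruent between vowels /a/ and /i/, so it voices to [d]. → [tizohrieguozugadi].
/nidefiesumati/: /f/ is a voiceless obstruent between vowels /e/ and /i/, so it voices to [v]. /s/ is a voiceless obstruent between vowels /e/ and /u/, so it voices to [z]. /t/ is a voiceless obstruent between vowels /a/ and /i/, so it voices to [d]. → [nideviezumadi].
/aepuepoakeatuirot/: /p/ is a voiceless obstruent between vowels /e/ and /u/, so it voices to [b]. /p/ is a voiceless obstruent between vowels /e/ and /o/, so it voices to [b]. /k/ is a voiceless obstruent between vowels /a/ and /e/, so it voices to [g]. /t/ is a voiceless obstruent between vowels /a/ and /u/, so it voices to [d]. → [aebueboageaduirot].
/eukefaanosizdukma/: /k/ is a voiceless obstruent between vowels /u/ and /e/, so it voices to [g]. /f/ is a voiceless obstruent between vowels /e/ and /a/, so it voices to [v]. /s/ is a voiceless obstruent between vowels /o/ and /i/, so it voices to [z]. → [eugevaanozizdukma].

tizohrieguozugadi, nideviezumadi, aebueboageaduirot, eugevaanozizdukma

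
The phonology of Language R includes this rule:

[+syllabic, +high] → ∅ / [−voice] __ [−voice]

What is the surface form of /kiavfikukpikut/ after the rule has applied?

/i/ is a high vowel flanked by voiceless consonants /f/ and /k/, so it deletes.
/u/ is a high vowel flanked by voiceless consonants /k/ and /k/, so it deletes.
/i/ is a high vowel flanked by voiceless consonants /p/ and /k/, so it deletes.
/u/ is a high vowel flanked by voiceless consonants /k/ and /t/, so it deletes.
Surface form: [kiavfkkpkt].

kiavfkkpkt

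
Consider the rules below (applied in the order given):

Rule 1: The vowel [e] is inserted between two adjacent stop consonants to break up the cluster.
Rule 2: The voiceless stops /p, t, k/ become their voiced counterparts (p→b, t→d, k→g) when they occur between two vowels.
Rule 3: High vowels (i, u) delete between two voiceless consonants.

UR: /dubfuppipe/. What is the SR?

dubfubebibe

Rule 1 (stop-cluster e-epenthesis): /p/ and /p/ form a stop–stop cluster, so [e] is inserted between them. /dubfuppipe/ → dubfupepipe.
Rule 2 (intervocalic voicing): /p/ is a voiceless stop between vowels /u/ and /e/, so it voices to [b]. /p/ is a voiceless stop between vowels /e/ and /i/, so it voices to [b]. /p/ is a voiceless stop between vowels /i/ and /e/, so it voices to [b]. /dubfupepipe/ → dubfubebibe.
Rule 3 (high vowel syncope): no segment meets the environment; /dubfubebibe/ is unchanged.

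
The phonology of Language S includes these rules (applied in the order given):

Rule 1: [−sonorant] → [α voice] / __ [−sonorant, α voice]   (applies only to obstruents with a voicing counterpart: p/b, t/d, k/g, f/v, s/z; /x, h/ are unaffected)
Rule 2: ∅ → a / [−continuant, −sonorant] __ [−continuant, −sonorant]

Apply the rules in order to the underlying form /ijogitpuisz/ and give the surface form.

ijogitapuizz

Rule 1 (regressive voicing assimilation): /s/ precedes the voiced obstruent /z/, so it voices to [z] by assimilation. /ijogitpuisz/ → ijogitpuizz.
Rule 2 (stop-cluster a-epenthesis): /t/ and /p/ form a stop–stop cluster, so [a] is inserted between them. /ijogitpuizz/ → ijogitapuizz.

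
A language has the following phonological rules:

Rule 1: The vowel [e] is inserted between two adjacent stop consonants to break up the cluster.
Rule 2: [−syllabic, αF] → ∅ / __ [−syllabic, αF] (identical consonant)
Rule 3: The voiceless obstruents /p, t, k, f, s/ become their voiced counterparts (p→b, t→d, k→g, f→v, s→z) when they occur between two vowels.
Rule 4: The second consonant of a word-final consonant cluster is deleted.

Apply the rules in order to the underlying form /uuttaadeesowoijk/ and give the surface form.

Rule 1 (stop-cluster e-epenthesis): /t/ and /t/ form a stop–stop cluster, so [e] is inserted between them. /uuttaadeesowoijk/ → uutetaadeesowoijk.
Rule 2 (degemination): no segment meets the environment; /uutetaadeesowoijk/ is unchanged.
Rule 3 (intervocalic voicing): /t/ is a voiceless obstruent between vowels /u/ and /e/, so it voices to [d]. /t/ is a voiceless obstruent between vowels /e/ and /a/, so it voices to [d]. /s/ is a voiceless obstruent between vowels /e/ and /o/, so it voices to [z]. /uutetaadeesowoijk/ → uudedaadeezowoijk.
Rule 4 (final cluster simplification): /k/ is the second consonant of a word-final cluster /jk/, so it deletes. /uudedaadeezowoijk/ → uudedaadeezowoij.

uudedaadeezowoij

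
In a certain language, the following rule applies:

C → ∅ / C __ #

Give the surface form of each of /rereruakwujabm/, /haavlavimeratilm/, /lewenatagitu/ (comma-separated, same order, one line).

/rereruakwujabm/: /m/ is the second consonant of a word-final cluster /bm/, so it deletes. → [rereruakwujab].
/haavlavimeratilm/: /m/ is the second consonant of a word-final cluster /lm/, so it deletes. → [haavlavimeratil].
/lewenatagitu/: the rule's environment is not met; surfaces unchanged as [lewenatagitu].

rereruakwujab, haavlavimeratil, lewenatagitu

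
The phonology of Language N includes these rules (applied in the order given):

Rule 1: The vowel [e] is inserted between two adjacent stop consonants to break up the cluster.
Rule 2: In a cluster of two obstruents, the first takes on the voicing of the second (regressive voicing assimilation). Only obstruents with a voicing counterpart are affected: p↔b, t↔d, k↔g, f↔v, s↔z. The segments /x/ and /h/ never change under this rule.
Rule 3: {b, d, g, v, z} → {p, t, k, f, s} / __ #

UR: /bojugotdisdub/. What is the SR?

Rule 1 (stop-cluster e-epenthesis): /t/ and /d/ form a stop–stop cluster, so [e] is inserted between them. /bojugotdisdub/ → bojugotedisdub.
Rule 2 (regressive voicing assimilation): /s/ precedes the voiced obstruent /d/, so it voices to [z] by assimilation. /bojugotedisdub/ → bojugotedizdub.
Rule 3 (final devoicing): /b/ is a voiced obstruent in word-final position, so it devoices to [p]. /bojugotedizdub/ → bojugotedizdup.

bojugotedizdup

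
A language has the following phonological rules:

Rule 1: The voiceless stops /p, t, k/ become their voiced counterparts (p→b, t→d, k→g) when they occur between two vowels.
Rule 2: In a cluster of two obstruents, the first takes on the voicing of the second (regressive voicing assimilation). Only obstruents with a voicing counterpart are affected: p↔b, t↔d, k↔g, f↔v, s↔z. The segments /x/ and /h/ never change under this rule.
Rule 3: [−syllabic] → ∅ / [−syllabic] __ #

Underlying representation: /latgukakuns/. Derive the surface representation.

Rule 1 (intervocalic voicing): /k/ is a voiceless stop between vowels /u/ and /a/, so it voices to [g]. /k/ is a voiceless stop between vowels /a/ and /u/, so it voices to [g]. /latgukakuns/ → latgugaguns.
Rule 2 (regressive voicing assimilation): /t/ precedes the voiced obstruent /g/, so it voices to [d] by assimilation. /latgugaguns/ → ladgugaguns.
Rule 3 (final cluster simplification): /s/ is the second consonant of a word-final cluster /ns/, so it deletes. /ladgugaguns/ → ladgugagun.

ladgugagun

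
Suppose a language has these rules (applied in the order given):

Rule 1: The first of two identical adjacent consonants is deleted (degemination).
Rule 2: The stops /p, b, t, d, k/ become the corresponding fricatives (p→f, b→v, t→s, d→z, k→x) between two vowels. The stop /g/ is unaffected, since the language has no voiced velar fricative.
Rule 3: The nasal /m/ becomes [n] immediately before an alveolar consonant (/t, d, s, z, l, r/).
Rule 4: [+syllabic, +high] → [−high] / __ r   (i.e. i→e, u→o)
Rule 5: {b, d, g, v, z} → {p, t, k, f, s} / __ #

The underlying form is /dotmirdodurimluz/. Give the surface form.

Rule 1 (degemination): no segment meets the environment; /dotmirdodurimluz/ is unchanged.
Rule 2 (intervocalic spirantization): /d/ is a stop between vowels /o/ and /u/, so it spirantizes to the fricative [z]. /dotmirdodurimluz/ → dotmirdozurimluz.
Rule 3 (nasal place assimilation): /m/ precedes the alveolar consonant /l/, so it assimilates in place to [n]. /dotmirdozurimluz/ → dotmirdozurinluz.
Rule 4 (pre-rhotic lowering): /i/ is a high vowel immediately before /r/, so it lowers to [e]. /u/ is a high vowel immediately before /r/, so it lowers to [o]. /dotmirdozurinluz/ → dotmerdozorinluz.
Rule 5 (final devoicing): /z/ is a voiced obstruent in word-final position, so it devoices to [s]. /dotmerdozorinluz/ → dotmerdozorinlus.

dotmerdozorinlus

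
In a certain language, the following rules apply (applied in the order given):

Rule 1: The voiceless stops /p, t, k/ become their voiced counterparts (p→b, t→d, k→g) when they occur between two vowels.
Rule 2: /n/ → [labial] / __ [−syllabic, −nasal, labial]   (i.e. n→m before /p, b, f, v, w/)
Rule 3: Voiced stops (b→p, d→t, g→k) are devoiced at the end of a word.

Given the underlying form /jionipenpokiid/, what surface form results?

jionibempogiit

Rule 1 (intervocalic voicing): /p/ is a voiceless stop between vowels /i/ and /e/, so it voices to [b]. /k/ is a voiceless stop between vowels /o/ and /i/, so it voices to [g]. /jionipenpokiid/ → jionibenpogiid.
Rule 2 (nasal place assimilation): /n/ precedes the labial consonant /p/, so it assimilates in place to [m]. /jionibenpogiid/ → jionibempogiid.
Rule 3 (final devoicing): /d/ is a voiced stop in word-final position, so it devoices to [t]. /jionibempogiid/ → jionibempogiit.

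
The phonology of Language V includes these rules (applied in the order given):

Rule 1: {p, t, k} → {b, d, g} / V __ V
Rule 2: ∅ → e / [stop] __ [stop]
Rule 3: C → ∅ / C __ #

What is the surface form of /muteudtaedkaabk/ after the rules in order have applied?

Rule 1 (intervocalic voicing): /t/ is a voiceless stop between vowels /u/ and /e/, so it voices to [d]. /muteudtaedkaabk/ → mudeudtaedkaabk.
Rule 2 (stop-cluster e-epenthesis): /d/ and /t/ form a stop–stop cluster, so [e] is inserted between them. /d/ and /k/ form a stop–stop cluster, so [e] is inserted between them. /b/ and /k/ form a stop–stop cluster, so [e] is inserted between them. /mudeudtaedkaabk/ → mudeudetaedekaabek.
Rule 3 (final cluster simplification): no segment meets the environment; /mudeudetaedekaabek/ is unchanged.

mudeudetaedekaabek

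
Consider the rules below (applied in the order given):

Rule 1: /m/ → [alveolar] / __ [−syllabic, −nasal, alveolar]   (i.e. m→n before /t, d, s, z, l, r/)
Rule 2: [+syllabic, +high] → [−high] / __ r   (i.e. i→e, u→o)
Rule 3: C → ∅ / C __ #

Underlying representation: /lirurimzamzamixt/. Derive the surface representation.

lerorinzanzamix

Rule 1 (nasal place assimilation): /m/ precedes the alveolar consonant /z/, so it assimilates in place to [n]. /m/ precedes the alveolar consonant /z/, so it assimilates in place to [n]. /lirurimzamzamixt/ → lirurinzanzamixt.
Rule 2 (pre-rhotic lowering): /i/ is a high vowel immediately before /r/, so it lowers to [e]. /u/ is a high vowel immediately before /r/, so it lowers to [o]. /lirurinzanzamixt/ → lerorinzanzamixt.
Rule 3 (final cluster simplification): /t/ is the second consonant of a word-final cluster /xt/, so it deletes. /lerorinzanzamixt/ → lerorinzanzamix.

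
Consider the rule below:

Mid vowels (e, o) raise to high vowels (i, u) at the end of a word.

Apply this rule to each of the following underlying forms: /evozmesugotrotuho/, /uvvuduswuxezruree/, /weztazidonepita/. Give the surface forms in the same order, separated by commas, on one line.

evozmesugotrotuhu, uvvuduswuxezrurei, weztazidonepita

/evozmesugotrotuho/: /o/ is a mid vowel in word-final position, so it raises to [u]. → [evozmesugotrotuhu].
/uvvuduswuxezruree/: /e/ is a mid vowel in word-final position, so it raises to [i]. → [uvvuduswuxezrurei].
/weztazidonepita/: the rule's environment is not met; surfaces unchanged as [weztazidonepita].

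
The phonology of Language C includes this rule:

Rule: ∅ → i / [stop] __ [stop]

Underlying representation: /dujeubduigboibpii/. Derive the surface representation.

dujeubiduigiboibipii

/b/ and /d/ form a stop–stop cluster, so [i] is inserted between them.
/g/ and /b/ form a stop–stop cluster, so [i] is inserted between them.
/b/ and /p/ form a stop–stop cluster, so [i] is inserted between them.
Surface form: [dujeubiduigiboibipii].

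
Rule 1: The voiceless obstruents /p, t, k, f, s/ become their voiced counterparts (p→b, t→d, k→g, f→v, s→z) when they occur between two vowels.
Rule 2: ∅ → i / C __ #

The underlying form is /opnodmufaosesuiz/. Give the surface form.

opnodmuvaozezuizi

Rule 1 (intervocalic voicing): /f/ is a voiceless obstruent between vowels /u/ and /a/, so it voices to [v]. /s/ is a voiceless obstruent between vowels /o/ and /e/, so it voices to [z]. /s/ is a voiceless obstruent between vowels /e/ and /u/, so it voices to [z]. /opnodmufaosesuiz/ → opnodmuvaozezuiz.
Rule 2 (final i-epenthesis): the form ends in the consonant /z/, so [i] is inserted word-finally. /opnodmuvaozezuiz/ → opnodmuvaozezuizi.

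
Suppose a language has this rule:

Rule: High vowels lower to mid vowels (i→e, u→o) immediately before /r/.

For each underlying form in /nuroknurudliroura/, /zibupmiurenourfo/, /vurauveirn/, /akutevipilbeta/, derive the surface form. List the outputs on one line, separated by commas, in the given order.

noroknorudleroora, zibupmiorenoorfo, vorauveern, akutevipilbeta

/nuroknurudliroura/: /u/ is a high vowel immediately before /r/, so it lowers to [o]. /u/ is a high vowel immediately before /r/, so it lowers to [o]. /i/ is a high vowel immediately before /r/, so it lowers to [e]. /u/ is a high vowel immediately before /r/, so it lowers to [o]. → [noroknorudleroora].
/zibupmiurenourfo/: /u/ is a high vowel immediately before /r/, so it lowers to [o]. /u/ is a high vowel immediately before /r/, so it lowers to [o]. → [zibupmiorenoorfo].
/vurauveirn/: /u/ is a high vowel immediately before /r/, so it lowers to [o]. /i/ is a high vowel immediately before /r/, so it lowers to [e]. → [vorauveern].
/akutevipilbeta/: the rule's environment is not met; surfaces unchanged as [akutevipilbeta].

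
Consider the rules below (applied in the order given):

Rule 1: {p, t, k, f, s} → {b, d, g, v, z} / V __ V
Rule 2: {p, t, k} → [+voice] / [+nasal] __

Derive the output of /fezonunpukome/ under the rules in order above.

fezonunbugome

Rule 1 (intervocalic voicing): /k/ is a voiceless obstruent between vowels /u/ and /o/, so it voices to [g]. /fezonunpukome/ → fezonunpugome.
Rule 2 (post-nasal voicing): /p/ is a voiceless stop immediately after the nasal /n/, so it voices to [b]. /fezonunpugome/ → fezonunbugome.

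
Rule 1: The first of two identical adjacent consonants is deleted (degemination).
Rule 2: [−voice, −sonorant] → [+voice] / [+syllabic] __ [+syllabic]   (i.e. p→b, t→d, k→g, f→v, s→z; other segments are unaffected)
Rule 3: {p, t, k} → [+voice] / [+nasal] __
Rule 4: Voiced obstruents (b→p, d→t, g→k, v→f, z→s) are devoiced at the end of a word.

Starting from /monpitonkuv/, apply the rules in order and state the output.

Rule 1 (degemination): no segment meets the environment; /monpitonkuv/ is unchanged.
Rule 2 (intervocalic voicing): /t/ is a voiceless obstruent between vowels /i/ and /o/, so it voices to [d]. /monpitonkuv/ → monpidonkuv.
Rule 3 (post-nasal voicing): /p/ is a voiceless stop immediately after the nasal /n/, so it voices to [b]. /k/ is a voiceless stop immediately after the nasal /n/, so it voices to [g]. /monpidonkuv/ → monbidonguv.
Rule 4 (final devoicing): /v/ is a voiced obstruent in word-final position, so it devoices to [f]. /monbidonguv/ → monbidonguf.

monbidonguf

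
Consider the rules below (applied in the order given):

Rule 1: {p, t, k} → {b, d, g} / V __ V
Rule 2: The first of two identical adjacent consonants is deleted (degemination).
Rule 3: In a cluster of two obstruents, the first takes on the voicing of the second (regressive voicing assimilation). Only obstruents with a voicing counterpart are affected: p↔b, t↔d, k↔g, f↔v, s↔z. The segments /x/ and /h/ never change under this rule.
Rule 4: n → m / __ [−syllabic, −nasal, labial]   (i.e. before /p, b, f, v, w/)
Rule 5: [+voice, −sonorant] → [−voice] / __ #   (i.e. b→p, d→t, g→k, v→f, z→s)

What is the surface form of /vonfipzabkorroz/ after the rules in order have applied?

Rule 1 (intervocalic voicing): no segment meets the environment; /vonfipzabkorroz/ is unchanged.
Rule 2 (degemination): /rr/ is a geminate; the first /r/ deletes. /vonfipzabkorroz/ → vonfipzabkoroz.
Rule 3 (regressive voicing assimilation): /p/ precedes the voiced obstruent /z/, so it voices to [b] by assimilation. /b/ precedes the voiceless obstruent /k/, so it devoices to [p] by assimilation. /vonfipzabkoroz/ → vonfibzapkoroz.
Rule 4 (nasal place assimilation): /n/ precedes the labial consonant /f/, so it assimilates in place to [m]. /vonfibzapkoroz/ → vomfibzapkoroz.
Rule 5 (final devoicing): /z/ is a voiced obstruent in word-final position, so it devoices to [s]. /vomfibzapkoroz/ → vomfibzapkoros.

vomfibzapkoros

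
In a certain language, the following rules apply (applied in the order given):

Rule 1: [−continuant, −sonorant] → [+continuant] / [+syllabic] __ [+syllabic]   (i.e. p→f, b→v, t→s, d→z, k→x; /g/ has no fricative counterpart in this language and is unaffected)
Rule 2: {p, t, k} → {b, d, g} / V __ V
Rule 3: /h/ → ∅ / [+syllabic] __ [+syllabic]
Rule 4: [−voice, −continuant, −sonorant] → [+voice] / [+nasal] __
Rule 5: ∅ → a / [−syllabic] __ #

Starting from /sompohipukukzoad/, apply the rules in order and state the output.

somboifuxukzoada

Rule 1 (intervocalic spirantization): /p/ is a stop between vowels /i/ and /u/, so it spirantizes to the fricative [f]. /k/ is a stop between vowels /u/ and /u/, so it spirantizes to the fricative [x]. /sompohipukukzoad/ → sompohifuxukzoad.
Rule 2 (intervocalic voicing): no segment meets the environment; /sompohifuxukzoad/ is unchanged.
Rule 3 (intervocalic h-deletion): /h/ occurs between vowels /o/ and /i/, so it deletes. /sompohifuxukzoad/ → sompoifuxukzoad.
Rule 4 (post-nasal voicing): /p/ is a voiceless stop immediately after the nasal /m/, so it voices to [b]. /sompoifuxukzoad/ → somboifuxukzoad.
Rule 5 (final a-epenthesis): the form ends in the consonant /d/, so [a] is inserted word-finally. /somboifuxukzoad/ → somboifuxukzoada.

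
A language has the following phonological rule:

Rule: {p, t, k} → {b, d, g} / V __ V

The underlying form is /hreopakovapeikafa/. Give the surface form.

/p/ is a voiceless stop between vowels /o/ and /a/, so it voices to [b].
/k/ is a voiceless stop between vowels /a/ and /o/, so it voices to [g].
/p/ is a voiceless stop between vowels /a/ and /e/, so it voices to [b].
/k/ is a voiceless stop between vowels /i/ and /a/, so it voices to [g].
Surface form: [hreobagovabeigafa].

hreobagovabeigafa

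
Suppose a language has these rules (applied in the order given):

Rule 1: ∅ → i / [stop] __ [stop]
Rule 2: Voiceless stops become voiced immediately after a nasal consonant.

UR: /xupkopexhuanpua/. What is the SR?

Rule 1 (stop-cluster i-epenthesis): /p/ and /k/ form a stop–stop cluster, so [i] is inserted between them. /xupkopexhuanpua/ → xupikopexhuanpua.
Rule 2 (post-nasal voicing): /p/ is a voiceless stop immediately after the nasal /n/, so it voices to [b]. /xupikopexhuanpua/ → xupikopexhuanbua.

xupikopexhuanbua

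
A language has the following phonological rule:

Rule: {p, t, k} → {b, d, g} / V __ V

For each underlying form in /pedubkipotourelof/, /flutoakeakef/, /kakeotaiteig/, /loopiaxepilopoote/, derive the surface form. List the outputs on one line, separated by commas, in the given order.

/pedubkipotourelof/: /p/ is a voiceless stop between vowels /i/ and /o/, so it voices to [b]. /t/ is a voiceless stop between vowels /o/ and /o/, so it voices to [d]. → [pedubkibodourelof].
/flutoakeakef/: /t/ is a voiceless stop between vowels /u/ and /o/, so it voices to [d]. /k/ is a voiceless stop between vowels /a/ and /e/, so it voices to [g]. /k/ is a voiceless stop between vowels /a/ and /e/, so it voices to [g]. → [fludoageagef].
/kakeotaiteig/: /k/ is a voiceless stop between vowels /a/ and /e/, so it voices to [g]. /t/ is a voiceless stop between vowels /o/ and /a/, so it voices to [d]. /t/ is a voiceless stop between vowels /i/ and /e/, so it voices to [d]. → [kageodaideig].
/loopiaxepilopoote/: /p/ is a voiceless stop between vowels /o/ and /i/, so it voices to [b]. /p/ is a voiceless stop between vowels /e/ and /i/, so it voices to [b]. /p/ is a voiceless stop between vowels /o/ and /o/, so it voices to [b]. /t/ is a voiceless stop between vowels /o/ and /e/, so it voices to [d]. → [loobiaxebiloboode].

pedubkibodourelof, fludoageagef, kageodaideig, loobiaxebiloboode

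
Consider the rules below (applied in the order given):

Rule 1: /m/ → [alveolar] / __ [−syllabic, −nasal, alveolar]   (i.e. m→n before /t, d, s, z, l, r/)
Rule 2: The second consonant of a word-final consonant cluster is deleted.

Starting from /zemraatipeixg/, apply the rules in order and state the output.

Rule 1 (nasal place assimilation): /m/ precedes the alveolar consonant /r/, so it assimilates in place to [n]. /zemraatipeixg/ → zenraatipeixg.
Rule 2 (final cluster simplification): /g/ is the second consonant of a word-final cluster /xg/, so it deletes. /zenraatipeixg/ → zenraatipeix.

zenraatipeix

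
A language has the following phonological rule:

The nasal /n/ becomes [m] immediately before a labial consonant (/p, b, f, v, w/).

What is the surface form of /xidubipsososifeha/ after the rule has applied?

No segment of /xidubipsososifeha/ meets the structural description of the rule, so the form surfaces unchanged.

xidubipsososifeha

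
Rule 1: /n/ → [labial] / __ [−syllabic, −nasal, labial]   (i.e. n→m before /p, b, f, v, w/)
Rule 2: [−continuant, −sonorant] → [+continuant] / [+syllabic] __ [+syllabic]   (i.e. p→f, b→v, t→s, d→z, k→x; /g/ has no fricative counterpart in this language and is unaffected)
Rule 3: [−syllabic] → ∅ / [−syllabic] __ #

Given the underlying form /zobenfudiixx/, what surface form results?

zovemfuziix

Rule 1 (nasal place assimilation): /n/ precedes the labial consonant /f/, so it assimilates in place to [m]. /zobenfudiixx/ → zobemfudiixx.
Rule 2 (intervocalic spirantization): /b/ is a stop between vowels /o/ and /e/, so it spirantizes to the fricative [v]. /d/ is a stop between vowels /u/ and /i/, so it spirantizes to the fricative [z]. /zobemfudiixx/ → zovemfuziixx.
Rule 3 (final cluster simplification): /x/ is the second consonant of a word-final cluster /xx/, so it deletes. /zovemfuziixx/ → zovemfuziix.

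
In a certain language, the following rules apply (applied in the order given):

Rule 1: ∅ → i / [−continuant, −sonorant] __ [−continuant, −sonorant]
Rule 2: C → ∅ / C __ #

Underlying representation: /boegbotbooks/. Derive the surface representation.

Rule 1 (stop-cluster i-epenthesis): /g/ and /b/ form a stop–stop cluster, so [i] is inserted between them. /t/ and /b/ form a stop–stop cluster, so [i] is inserted between them. /boegbotbooks/ → boegibotibooks.
Rule 2 (final cluster simplification): /s/ is the second consonant of a word-final cluster /ks/, so it deletes. /boegibotibooks/ → boegibotibook.

boegibotibook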